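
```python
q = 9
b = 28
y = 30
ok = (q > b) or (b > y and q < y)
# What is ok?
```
Trace:
  q=9
  q=9, b=28
  q=9, b=28, y=30
  q=9, b=28, y=30, ok=False

Final answer: False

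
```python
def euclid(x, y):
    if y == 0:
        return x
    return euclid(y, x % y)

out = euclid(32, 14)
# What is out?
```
Call trace:
euclid(x=32, y=14)
  euclid(x=14, y=4)
    euclid(x=4, y=2)
      euclid(x=2, y=0)
      -> return 2
    -> return 2
  -> return 2
-> return 2

Final answer: 2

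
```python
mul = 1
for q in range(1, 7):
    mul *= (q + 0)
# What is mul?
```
Trace:
  mul=1
  mul=1, q=1
  mul=2, q=2
  mul=6, q=3
  mul=24, q=4
  mul=120, q=5
  mul=720, q=6

Final answer: 720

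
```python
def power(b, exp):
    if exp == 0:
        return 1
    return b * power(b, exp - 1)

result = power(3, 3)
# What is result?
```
Call trace:
power(b=3, exp=3)
  power(b=3, exp=2)
    power(b=3, exp=1)
      power(b=3, exp=0)
      -> return 1
    -> return 3
  -> return 9
-> return 27

Final answer: 27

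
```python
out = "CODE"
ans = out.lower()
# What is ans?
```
Trace:
  out='CODE'
  out='CODE', ans='code'

Final answer: 'code'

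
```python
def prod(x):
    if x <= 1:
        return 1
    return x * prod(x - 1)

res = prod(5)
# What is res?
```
Call trace:
prod(x=5)
  prod(x=4)
    prod(x=3)
      prod(x=2)
        prod(x=1)
        -> return 1
      -> return 2
    -> return 6
  -> return 24
-> return 120

Final answer: 120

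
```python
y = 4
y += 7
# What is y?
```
Trace:
  y=4
  y=11

Final answer: 11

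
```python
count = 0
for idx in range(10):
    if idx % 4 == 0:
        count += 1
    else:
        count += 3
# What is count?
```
Trace:
  count=0
  count=1, idx=0
  count=4, idx=1
  count=7, idx=2
  count=10, idx=3
  count=11, idx=4
  count=14, idx=5
  count=17, idx=6
  count=20, idx=7
  count=21, idx=8
  count=24, idx=9

Final answer: 24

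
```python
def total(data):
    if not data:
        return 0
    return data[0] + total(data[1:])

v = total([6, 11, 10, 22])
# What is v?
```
Call trace:
total(data=[6, 11, 10, 22])
  total(data=[11, 10, 22])
    total(data=[10, 22])
      total(data=[22])
        total(data=[])
        -> return 0
      -> return 22
    -> return 32
  -> return 43
-> return 49

Final answer: 49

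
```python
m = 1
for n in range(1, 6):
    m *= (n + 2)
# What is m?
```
Trace:
  m=1
  m=3, n=1
  m=12, n=2
  m=60, n=3
  m=360, n=4
  m=2520, n=5

Final answer: 2520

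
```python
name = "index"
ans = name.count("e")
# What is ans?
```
Trace:
  name='index'
  name='index', ans=1

Final answer: 1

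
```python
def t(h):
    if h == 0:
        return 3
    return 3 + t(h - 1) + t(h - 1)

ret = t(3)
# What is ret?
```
Call trace (a repeated sub-call is expanded the first time; later identical calls just restate its return value):
t(h=3)
  t(h=2)
    t(h=1)
      t(h=0)
      -> return 3
      t(h=0)
      -> return 3
    -> return 9
    t(h=1) -> return 9  (same call as traced above)
  -> return 21
  t(h=2) -> return 21  (same call as traced above)
-> return 45

Final answer: 45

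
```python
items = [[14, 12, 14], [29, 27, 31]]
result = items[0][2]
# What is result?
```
Trace:
  items=[[14, 12, 14], [29, 27, 31]]
  items=[[14, 12, 14], [29, 27, 31]], result=14

Final answer: 14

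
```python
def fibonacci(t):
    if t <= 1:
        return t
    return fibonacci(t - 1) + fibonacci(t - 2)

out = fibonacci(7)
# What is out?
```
Call trace (a repeated sub-call is expanded the first time; later identical calls just restate its return value):
fibonacci(t=7)
  fibonacci(t=6)
    fibonacci(t=5)
      fibonacci(t=4)
        fibonacci(t=3)
          fibonacci(t=2)
            fibonacci(t=1)
            -> return 1
            fibonacci(t=0)
            -> return 0
          -> return 1
          fibonacci(t=1)
          -> return 1
        -> return 2
        fibonacci(t=2) -> return 1  (same call as traced above)
      -> return 3
      fibonacci(t=3) -> return 2  (same call as traced above)
    -> return 5
    fibonacci(t=4) -> return 3  (same call as traced above)
  -> return 8
  fibonacci(t=5) -> return 5  (same call as traced above)
-> return 13

Final answer: 13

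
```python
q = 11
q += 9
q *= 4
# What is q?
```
Trace:
  q=11
  q=20
  q=80

Final answer: 80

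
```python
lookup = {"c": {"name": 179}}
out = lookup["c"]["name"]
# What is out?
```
Trace:
  lookup={'c': {'name': 179}}
  lookup={'c': {'name': 179}}, out=179

Final answer: 179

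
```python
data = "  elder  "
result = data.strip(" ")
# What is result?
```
Trace:
  data='  elder  '
  data='  elder  ', result='elder'

Final answer: 'elder'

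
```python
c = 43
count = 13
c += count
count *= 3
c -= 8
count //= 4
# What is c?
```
Trace:
  c=43
  c=43, count=13
  c=56, count=13
  c=56, count=39
  c=48, count=39
  c=48, count=9

Final answer: 48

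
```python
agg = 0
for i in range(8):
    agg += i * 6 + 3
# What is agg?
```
Trace:
  agg=0
  agg=3, i=0
  agg=12, i=1
  agg=27, i=2
  agg=48, i=3
  agg=75, i=4
  agg=108, i=5
  agg=147, i=6
  agg=192, i=7

Final answer: 192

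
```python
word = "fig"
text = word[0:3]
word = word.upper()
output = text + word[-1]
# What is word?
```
Trace:
  word='fig'
  word='fig', text='fig'
  word='FIG', text='fig'
  word='FIG', text='fig', output='figG'

Final answer: 'FIG'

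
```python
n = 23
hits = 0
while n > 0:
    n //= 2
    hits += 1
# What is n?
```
Trace:
  n=23
  n=23, hits=0
  n=11, hits=1
  n=5, hits=2
  n=2, hits=3
  n=1, hits=4
  n=0, hits=5

Final answer: 0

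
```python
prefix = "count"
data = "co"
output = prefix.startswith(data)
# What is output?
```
Trace:
  prefix='count'
  prefix='count', data='co'
  prefix='count', data='co', output=True

Final answer: True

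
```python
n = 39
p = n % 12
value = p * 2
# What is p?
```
Trace:
  n=39
  n=39, p=3
  n=39, p=3, value=6

Final answer: 3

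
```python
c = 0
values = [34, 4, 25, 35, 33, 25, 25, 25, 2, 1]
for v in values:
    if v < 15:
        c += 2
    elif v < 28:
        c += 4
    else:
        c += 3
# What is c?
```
Trace:
  c=0
  c=3, v=34
  c=5, v=4
  c=9, v=25
  c=12, v=35
  c=15, v=33
  c=19, v=25
  c=23, v=25
  c=27, v=25
  c=29, v=2
  c=31, v=1

Final answer: 31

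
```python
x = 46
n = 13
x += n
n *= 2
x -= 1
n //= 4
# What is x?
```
Trace:
  x=46
  x=46, n=13
  x=59, n=13
  x=59, n=26
  x=58, n=26
  x=58, n=6

Final answer: 58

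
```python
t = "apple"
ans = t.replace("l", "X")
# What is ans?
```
Trace:
  t='apple'
  t='apple', ans='appXe'

Final answer: 'appXe'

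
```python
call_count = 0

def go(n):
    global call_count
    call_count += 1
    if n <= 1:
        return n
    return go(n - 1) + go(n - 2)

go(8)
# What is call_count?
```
Call trace (a repeated sub-call is expanded the first time; later identical calls just restate its return value):
go(n=8)
  go(n=7)
    go(n=6)
      go(n=5)
        go(n=4)
          go(n=3)
            go(n=2)
              go(n=1)
              -> return 1
              go(n=0)
              -> return 0
            -> return 1
            go(n=1)
            -> return 1
          -> return 2
          go(n=2) -> return 1  (same call as traced above)
        -> return 3
        go(n=3) -> return 2  (same call as traced above)
      -> return 5
      go(n=4) -> return 3  (same call as traced above)
    -> return 8
    go(n=5) -> return 5  (same call as traced above)
  -> return 13
  go(n=6) -> return 8  (same call as traced above)
-> return 21

call_count is incremented once per call, so count the calls in each subtree. Let C(n) = number of calls made by go(n).
C(0) = C(1) = 1 (base case, no recursion); C(n) = 1 + C(n - 1) + C(n - 2) otherwise.
C(2) = 1 + C(1) + C(0) = 1 + 1 + 1 = 3
C(3) = 1 + C(2) + C(1) = 1 + 3 + 1 = 5
C(4) = 1 + C(3) + C(2) = 1 + 5 + 3 = 9
C(5) = 1 + C(4) + C(3) = 1 + 9 + 5 = 15
C(6) = 1 + C(5) + C(4) = 1 + 15 + 9 = 25
C(7) = 1 + C(6) + C(5) = 1 + 25 + 15 = 41
C(8) = 1 + C(7) + C(6) = 1 + 41 + 25 = 67
call_count = C(8) = 67

Final answer: 67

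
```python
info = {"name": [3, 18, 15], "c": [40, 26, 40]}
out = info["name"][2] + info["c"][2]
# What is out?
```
Trace:
  info={'name': [3, 18, 15], 'c': [40, 26, 40]}
  info={'name': [3, 18, 15], 'c': [40, 26, 40]}, out=55

Final answer: 55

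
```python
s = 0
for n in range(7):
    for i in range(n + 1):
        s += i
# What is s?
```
Trace:
  s=0
  s=0, n=0, i=0
  s=0, n=1, i=0
  s=1, n=1, i=1
  s=1, n=2, i=0
  s=2, n=2, i=1
  s=4, n=2, i=2
  s=4, n=3, i=0
  s=5, n=3, i=1
  s=7, n=3, i=2
  s=10, n=3, i=3
  s=10, n=4, i=0
  s=11, n=4, i=1
  s=13, n=4, i=2
  s=16, n=4, i=3
  s=20, n=4, i=4
  s=20, n=5, i=0
  s=21, n=5, i=1
  s=23, n=5, i=2
  s=26, n=5, i=3
  s=30, n=5, i=4
  s=35, n=5, i=5
  s=35, n=6, i=0
  s=36, n=6, i=1
  s=38, n=6, i=2
  s=41, n=6, i=3
  s=45, n=6, i=4
  s=50, n=6, i=5
  s=56, n=6, i=6

Final answer: 56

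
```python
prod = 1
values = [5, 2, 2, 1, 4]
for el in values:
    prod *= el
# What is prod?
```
Trace:
  prod=1
  prod=5, el=5
  prod=10, el=2
  prod=20, el=2
  prod=20, el=1
  prod=80, el=4

Final answer: 80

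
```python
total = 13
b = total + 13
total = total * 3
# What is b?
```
Trace:
  total=13
  total=13, b=26
  total=39, b=26

Final answer: 26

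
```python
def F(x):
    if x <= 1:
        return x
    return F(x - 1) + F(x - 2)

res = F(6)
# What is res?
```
Call trace (a repeated sub-call is expanded the first time; later identical calls just restate its return value):
F(x=6)
  F(x=5)
    F(x=4)
      F(x=3)
        F(x=2)
          F(x=1)
          -> return 1
          F(x=0)
          -> return 0
        -> return 1
        F(x=1)
        -> return 1
      -> return 2
      F(x=2) -> return 1  (same call as traced above)
    -> return 3
    F(x=3) -> return 2  (same call as traced above)
  -> return 5
  F(x=4) -> return 3  (same call as traced above)
-> return 8

Final answer: 8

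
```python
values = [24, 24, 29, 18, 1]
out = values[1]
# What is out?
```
Trace:
  values=[24, 24, 29, 18, 1]
  values=[24, 24, 29, 18, 1], out=24

Final answer: 24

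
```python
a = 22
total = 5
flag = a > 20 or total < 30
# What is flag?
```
Trace:
  a=22
  a=22, total=5
  a=22, total=5, flag=True

Final answer: True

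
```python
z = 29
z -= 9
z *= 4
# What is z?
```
Trace:
  z=29
  z=20
  z=80

Final answer: 80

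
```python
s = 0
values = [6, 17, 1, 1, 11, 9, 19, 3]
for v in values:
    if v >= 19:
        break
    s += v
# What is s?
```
Trace:
  s=0
  s=6, v=6
  s=23, v=17
  s=24, v=1
  s=25, v=1
  s=36, v=11
  s=45, v=9
  s=45, v=19

Final answer: 45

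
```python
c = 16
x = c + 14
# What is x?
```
Trace:
  c=16
  c=16, x=30

Final answer: 30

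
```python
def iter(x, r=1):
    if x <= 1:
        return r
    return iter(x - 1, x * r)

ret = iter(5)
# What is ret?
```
Call trace:
iter(x=5, r=1)
  iter(x=4, r=5)
    iter(x=3, r=20)
      iter(x=2, r=60)
        iter(x=1, r=120)
        -> return 120
      -> return 120
    -> return 120
  -> return 120
-> return 120

Final answer: 120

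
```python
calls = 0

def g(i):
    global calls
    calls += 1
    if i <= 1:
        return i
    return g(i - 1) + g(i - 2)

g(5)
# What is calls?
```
Call trace (a repeated sub-call is expanded the first time; later identical calls just restate its return value):
g(i=5)
  g(i=4)
    g(i=3)
      g(i=2)
        g(i=1)
        -> return 1
        g(i=0)
        -> return 0
      -> return 1
      g(i=1)
      -> return 1
    -> return 2
    g(i=2) -> return 1  (same call as traced above)
  -> return 3
  g(i=3) -> return 2  (same call as traced above)
-> return 5

calls is incremented once per call, so count the calls in each subtree. Let C(i) = number of calls made by g(i).
C(0) = C(1) = 1 (base case, no recursion); C(i) = 1 + C(i - 1) + C(i - 2) otherwise.
C(2) = 1 + C(1) + C(0) = 1 + 1 + 1 = 3
C(3) = 1 + C(2) + C(1) = 1 + 3 + 1 = 5
C(4) = 1 + C(3) + C(2) = 1 + 5 + 3 = 9
C(5) = 1 + C(4) + C(3) = 1 + 9 + 5 = 15
calls = C(5) = 15

Final answer: 15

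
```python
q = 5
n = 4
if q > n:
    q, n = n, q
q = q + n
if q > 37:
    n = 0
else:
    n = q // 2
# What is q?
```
Trace:
  q=5
  q=5, n=4
  q=4, n=5
  q=9, n=5
  q=9, n=4

Final answer: 9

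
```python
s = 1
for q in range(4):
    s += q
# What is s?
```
Trace:
  s=1
  s=1, q=0
  s=2, q=1
  s=4, q=2
  s=7, q=3

Final answer: 7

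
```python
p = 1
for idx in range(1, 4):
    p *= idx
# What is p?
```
Trace:
  p=1
  p=1, idx=1
  p=2, idx=2
  p=6, idx=3

Final answer: 6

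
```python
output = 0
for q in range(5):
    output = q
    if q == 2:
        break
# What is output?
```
Trace:
  output=0
  output=0, q=0
  output=1, q=1
  output=2, q=2

Final answer: 2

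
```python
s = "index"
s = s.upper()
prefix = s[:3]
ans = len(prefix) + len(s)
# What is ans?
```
Trace:
  s='index'
  s='INDEX'
  s='INDEX', prefix='IND'
  s='INDEX', prefix='IND', ans=8

Final answer: 8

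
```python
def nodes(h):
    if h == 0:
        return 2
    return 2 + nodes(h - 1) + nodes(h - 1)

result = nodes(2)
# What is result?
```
Call trace (a repeated sub-call is expanded the first time; later identical calls just restate its return value):
nodes(h=2)
  nodes(h=1)
    nodes(h=0)
    -> return 2
    nodes(h=0)
    -> return 2
  -> return 6
  nodes(h=1) -> return 6  (same call as traced above)
-> return 14

Final answer: 14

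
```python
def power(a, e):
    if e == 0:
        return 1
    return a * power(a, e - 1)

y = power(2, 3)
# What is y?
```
Call trace:
power(a=2, e=3)
  power(a=2, e=2)
    power(a=2, e=1)
      power(a=2, e=0)
      -> return 1
    -> return 2
  -> return 4
-> return 8

Final answer: 8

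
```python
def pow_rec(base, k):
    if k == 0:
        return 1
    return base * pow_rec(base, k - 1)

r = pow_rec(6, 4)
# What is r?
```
Call trace:
pow_rec(base=6, k=4)
  pow_rec(base=6, k=3)
    pow_rec(base=6, k=2)
      pow_rec(base=6, k=1)
        pow_rec(base=6, k=0)
        -> return 1
      -> return 6
    -> return 36
  -> return 216
-> return 1296

Final answer: 1296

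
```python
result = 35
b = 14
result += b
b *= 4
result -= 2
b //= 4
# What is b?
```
Trace:
  result=35
  result=35, b=14
  result=49, b=14
  result=49, b=56
  result=47, b=56
  result=47, b=14

Final answer: 14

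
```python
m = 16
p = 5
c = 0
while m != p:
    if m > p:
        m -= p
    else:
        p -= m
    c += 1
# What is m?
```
Trace:
  m=16
  m=16, p=5
  m=16, p=5, c=0
  m=11, p=5, c=1
  m=6, p=5, c=2
  m=1, p=5, c=3
  m=1, p=4, c=4
  m=1, p=3, c=5
  m=1, p=2, c=6
  m=1, p=1, c=7

Final answer: 1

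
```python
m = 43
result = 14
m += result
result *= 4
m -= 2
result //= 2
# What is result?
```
Trace:
  m=43
  m=43, result=14
  m=57, result=14
  m=57, result=56
  m=55, result=56
  m=55, result=28

Final answer: 28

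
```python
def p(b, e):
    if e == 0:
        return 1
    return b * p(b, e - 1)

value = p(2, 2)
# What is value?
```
Call trace:
p(b=2, e=2)
  p(b=2, e=1)
    p(b=2, e=0)
    -> return 1
  -> return 2
-> return 4

Final answer: 4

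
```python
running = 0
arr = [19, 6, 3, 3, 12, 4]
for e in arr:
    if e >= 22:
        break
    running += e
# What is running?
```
Trace:
  running=0
  running=19, e=19
  running=25, e=6
  running=28, e=3
  running=31, e=3
  running=43, e=12
  running=47, e=4

Final answer: 47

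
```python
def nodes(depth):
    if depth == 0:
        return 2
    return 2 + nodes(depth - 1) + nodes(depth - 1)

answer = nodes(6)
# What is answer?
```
Call trace (a repeated sub-call is expanded the first time; later identical calls just restate its return value):
nodes(depth=6)
  nodes(depth=5)
    nodes(depth=4)
      nodes(depth=3)
        nodes(depth=2)
          nodes(depth=1)
            nodes(depth=0)
            -> return 2
            nodes(depth=0)
            -> return 2
          -> return 6
          nodes(depth=1) -> return 6  (same call as traced above)
        -> return 14
        nodes(depth=2) -> return 14  (same call as traced above)
      -> return 30
      nodes(depth=3) -> return 30  (same call as traced above)
    -> return 62
    nodes(depth=4) -> return 62  (same call as traced above)
  -> return 126
  nodes(depth=5) -> return 126  (same call as traced above)
-> return 254

Final answer: 254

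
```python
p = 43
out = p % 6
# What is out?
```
Trace:
  p=43
  p=43, out=1

Final answer: 1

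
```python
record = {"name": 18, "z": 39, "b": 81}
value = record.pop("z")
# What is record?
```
Trace:
  record={'name': 18, 'z': 39, 'b': 81}
  record={'name': 18, 'b': 81}, value=39

Final answer: {'name': 18, 'b': 81}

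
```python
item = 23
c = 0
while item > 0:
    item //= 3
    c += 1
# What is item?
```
Trace:
  item=23
  item=23, c=0
  item=7, c=1
  item=2, c=2
  item=0, c=3

Final answer: 0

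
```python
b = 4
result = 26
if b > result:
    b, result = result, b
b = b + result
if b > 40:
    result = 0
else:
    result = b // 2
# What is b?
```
Trace:
  b=4
  b=4, result=26
  b=4, result=26
  b=30, result=26
  b=30, result=15

Final answer: 30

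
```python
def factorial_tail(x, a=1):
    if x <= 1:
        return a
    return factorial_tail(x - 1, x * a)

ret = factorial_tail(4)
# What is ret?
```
Call trace:
factorial_tail(x=4, a=1)
  factorial_tail(x=3, a=4)
    factorial_tail(x=2, a=12)
      factorial_tail(x=1, a=24)
      -> return 24
    -> return 24
  -> return 24
-> return 24

Final answer: 24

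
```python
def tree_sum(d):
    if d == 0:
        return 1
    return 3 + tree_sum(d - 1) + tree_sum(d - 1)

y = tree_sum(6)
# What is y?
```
Call trace (a repeated sub-call is expanded the first time; later identical calls just restate its return value):
tree_sum(d=6)
  tree_sum(d=5)
    tree_sum(d=4)
      tree_sum(d=3)
        tree_sum(d=2)
          tree_sum(d=1)
            tree_sum(d=0)
            -> return 1
            tree_sum(d=0)
            -> return 1
          -> return 5
          tree_sum(d=1) -> return 5  (same call as traced above)
        -> return 13
        tree_sum(d=2) -> return 13  (same call as traced above)
      -> return 29
      tree_sum(d=3) -> return 29  (same call as traced above)
    -> return 61
    tree_sum(d=4) -> return 61  (same call as traced above)
  -> return 125
  tree_sum(d=5) -> return 125  (same call as traced above)
-> return 253

Final answer: 253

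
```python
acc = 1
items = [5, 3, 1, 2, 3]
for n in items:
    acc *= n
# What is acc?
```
Trace:
  acc=1
  acc=5, n=5
  acc=15, n=3
  acc=15, n=1
  acc=30, n=2
  acc=90, n=3

Final answer: 90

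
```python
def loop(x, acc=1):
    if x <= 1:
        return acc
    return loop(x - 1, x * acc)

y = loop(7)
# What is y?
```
Call trace:
loop(x=7, acc=1)
  loop(x=6, acc=7)
    loop(x=5, acc=42)
      loop(x=4, acc=210)
        loop(x=3, acc=840)
          loop(x=2, acc=2520)
            loop(x=1, acc=5040)
            -> return 5040
          -> return 5040
        -> return 5040
      -> return 5040
    -> return 5040
  -> return 5040
-> return 5040

Final answer: 5040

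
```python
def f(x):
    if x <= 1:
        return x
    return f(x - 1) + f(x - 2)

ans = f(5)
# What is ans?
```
Call trace (a repeated sub-call is expanded the first time; later identical calls just restate its return value):
f(x=5)
  f(x=4)
    f(x=3)
      f(x=2)
        f(x=1)
        -> return 1
        f(x=0)
        -> return 0
      -> return 1
      f(x=1)
      -> return 1
    -> return 2
    f(x=2) -> return 1  (same call as traced above)
  -> return 3
  f(x=3) -> return 2  (same call as traced above)
-> return 5

Final answer: 5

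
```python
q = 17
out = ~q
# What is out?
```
Trace:
  q=17
  q=17, out=-18

Final answer: -18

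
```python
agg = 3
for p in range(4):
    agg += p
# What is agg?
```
Trace:
  agg=3
  agg=3, p=0
  agg=4, p=1
  agg=6, p=2
  agg=9, p=3

Final answer: 9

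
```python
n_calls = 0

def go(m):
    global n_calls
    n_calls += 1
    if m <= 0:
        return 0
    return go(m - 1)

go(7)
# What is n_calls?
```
Call trace:
go(m=7)
  go(m=6)
    go(m=5)
      go(m=4)
        go(m=3)
          go(m=2)
            go(m=1)
              go(m=0)
              -> return 0
            -> return 0
          -> return 0
        -> return 0
      -> return 0
    -> return 0
  -> return 0
-> return 0

n_calls is incremented once per call. go is entered once for each m = 7, 6, 5, 4, 3, 2, 1, 0 (the m <= 0 call returns without recursing), i.e. 7 + 1 calls.
n_calls = 8

Final answer: 8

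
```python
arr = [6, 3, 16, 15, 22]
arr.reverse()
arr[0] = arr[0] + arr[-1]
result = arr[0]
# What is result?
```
Trace:
  arr=[6, 3, 16, 15, 22]
  arr=[22, 15, 16, 3, 6]
  arr=[28, 15, 16, 3, 6]
  arr=[28, 15, 16, 3, 6], result=28

Final answer: 28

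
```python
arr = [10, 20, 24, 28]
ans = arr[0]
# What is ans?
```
Trace:
  arr=[10, 20, 24, 28]
  arr=[10, 20, 24, 28], ans=10

Final answer: 10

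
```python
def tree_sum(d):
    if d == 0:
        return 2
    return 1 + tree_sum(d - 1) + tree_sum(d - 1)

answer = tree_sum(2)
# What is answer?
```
Call trace (a repeated sub-call is expanded the first time; later identical calls just restate its return value):
tree_sum(d=2)
  tree_sum(d=1)
    tree_sum(d=0)
    -> return 2
    tree_sum(d=0)
    -> return 2
  -> return 5
  tree_sum(d=1) -> return 5  (same call as traced above)
-> return 11

Final answer: 11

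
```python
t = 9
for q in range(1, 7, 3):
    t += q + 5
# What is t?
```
Trace:
  t=9
  t=15, q=1
  t=24, q=4

Final answer: 24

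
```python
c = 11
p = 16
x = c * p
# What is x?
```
Trace:
  c=11
  c=11, p=16
  c=11, p=16, x=176

Final answer: 176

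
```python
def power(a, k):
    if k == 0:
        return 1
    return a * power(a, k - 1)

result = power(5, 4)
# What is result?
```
Call trace:
power(a=5, k=4)
  power(a=5, k=3)
    power(a=5, k=2)
      power(a=5, k=1)
        power(a=5, k=0)
        -> return 1
      -> return 5
    -> return 25
  -> return 125
-> return 625

Final answer: 625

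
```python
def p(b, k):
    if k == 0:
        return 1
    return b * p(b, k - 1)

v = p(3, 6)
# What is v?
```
Call trace:
p(b=3, k=6)
  p(b=3, k=5)
    p(b=3, k=4)
      p(b=3, k=3)
        p(b=3, k=2)
          p(b=3, k=1)
            p(b=3, k=0)
            -> return 1
          -> return 3
        -> return 9
      -> return 27
    -> return 81
  -> return 243
-> return 729

Final answer: 729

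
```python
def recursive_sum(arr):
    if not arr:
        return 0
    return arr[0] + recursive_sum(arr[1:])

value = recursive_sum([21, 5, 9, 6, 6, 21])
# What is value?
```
Call trace:
recursive_sum(arr=[21, 5, 9, 6, 6, 21])
  recursive_sum(arr=[5, 9, 6, 6, 21])
    recursive_sum(arr=[9, 6, 6, 21])
      recursive_sum(arr=[6, 6, 21])
        recursive_sum(arr=[6, 21])
          recursive_sum(arr=[21])
            recursive_sum(arr=[])
            -> return 0
          -> return 21
        -> return 27
      -> return 33
    -> return 42
  -> return 47
-> return 68

Final answer: 68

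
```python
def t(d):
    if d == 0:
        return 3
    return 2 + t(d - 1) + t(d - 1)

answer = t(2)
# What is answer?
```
Call trace (a repeated sub-call is expanded the first time; later identical calls just restate its return value):
t(d=2)
  t(d=1)
    t(d=0)
    -> return 3
    t(d=0)
    -> return 3
  -> return 8
  t(d=1) -> return 8  (same call as traced above)
-> return 18

Final answer: 18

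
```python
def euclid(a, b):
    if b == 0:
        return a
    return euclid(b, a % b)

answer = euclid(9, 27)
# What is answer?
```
Call trace:
euclid(a=9, b=27)
  euclid(a=27, b=9)
    euclid(a=9, b=0)
    -> return 9
  -> return 9
-> return 9

Final answer: 9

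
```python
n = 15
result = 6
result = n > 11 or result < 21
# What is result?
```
Trace:
  n=15
  n=15, result=6
  n=15, result=True

Final answer: True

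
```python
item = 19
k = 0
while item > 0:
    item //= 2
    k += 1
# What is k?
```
Trace:
  item=19
  item=19, k=0
  item=9, k=1
  item=4, k=2
  item=2, k=3
  item=1, k=4
  item=0, k=5

Final answer: 5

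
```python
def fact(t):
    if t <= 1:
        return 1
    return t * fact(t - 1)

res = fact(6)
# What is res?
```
Call trace:
fact(t=6)
  fact(t=5)
    fact(t=4)
      fact(t=3)
        fact(t=2)
          fact(t=1)
          -> return 1
        -> return 2
      -> return 6
    -> return 24
  -> return 120
-> return 720

Final answer: 720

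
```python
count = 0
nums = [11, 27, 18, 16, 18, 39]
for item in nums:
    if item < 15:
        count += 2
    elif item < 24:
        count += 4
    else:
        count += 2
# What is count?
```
Trace:
  count=0
  count=2, item=11
  count=4, item=27
  count=8, item=18
  count=12, item=16
  count=16, item=18
  count=18, item=39

Final answer: 18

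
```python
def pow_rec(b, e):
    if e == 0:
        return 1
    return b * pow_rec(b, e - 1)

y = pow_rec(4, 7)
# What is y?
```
Call trace:
pow_rec(b=4, e=7)
  pow_rec(b=4, e=6)
    pow_rec(b=4, e=5)
      pow_rec(b=4, e=4)
        pow_rec(b=4, e=3)
          pow_rec(b=4, e=2)
            pow_rec(b=4, e=1)
              pow_rec(b=4, e=0)
              -> return 1
            -> return 4
          -> return 16
        -> return 64
      -> return 256
    -> return 1024
  -> return 4096
-> return 16384

Final answer: 16384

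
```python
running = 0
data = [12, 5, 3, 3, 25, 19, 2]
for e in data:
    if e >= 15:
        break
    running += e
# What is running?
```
Trace:
  running=0
  running=12, e=12
  running=17, e=5
  running=20, e=3
  running=23, e=3
  running=23, e=25

Final answer: 23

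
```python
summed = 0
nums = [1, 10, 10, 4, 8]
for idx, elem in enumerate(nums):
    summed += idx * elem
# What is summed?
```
Trace:
  summed=0
  summed=0, idx=0, elem=1
  summed=10, idx=1, elem=10
  summed=30, idx=2, elem=10
  summed=42, idx=3, elem=4
  summed=74, idx=4, elem=8

Final answer: 74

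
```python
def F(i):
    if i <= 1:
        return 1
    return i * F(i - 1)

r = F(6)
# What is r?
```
Call trace:
F(i=6)
  F(i=5)
    F(i=4)
      F(i=3)
        F(i=2)
          F(i=1)
          -> return 1
        -> return 2
      -> return 6
    -> return 24
  -> return 120
-> return 720

Final answer: 720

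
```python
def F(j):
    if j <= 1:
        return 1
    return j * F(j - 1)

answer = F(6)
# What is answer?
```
Call trace:
F(j=6)
  F(j=5)
    F(j=4)
      F(j=3)
        F(j=2)
          F(j=1)
          -> return 1
        -> return 2
      -> return 6
    -> return 24
  -> return 120
-> return 720

Final answer: 720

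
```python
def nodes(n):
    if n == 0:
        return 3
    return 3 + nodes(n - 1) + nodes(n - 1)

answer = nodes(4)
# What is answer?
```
Call trace (a repeated sub-call is expanded the first time; later identical calls just restate its return value):
nodes(n=4)
  nodes(n=3)
    nodes(n=2)
      nodes(n=1)
        nodes(n=0)
        -> return 3
        nodes(n=0)
        -> return 3
      -> return 9
      nodes(n=1) -> return 9  (same call as traced above)
    -> return 21
    nodes(n=2) -> return 21  (same call as traced above)
  -> return 45
  nodes(n=3) -> return 45  (same call as traced above)
-> return 93

Final answer: 93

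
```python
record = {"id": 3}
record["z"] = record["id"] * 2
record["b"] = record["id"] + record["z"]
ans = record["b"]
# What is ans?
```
Trace:
  record={'id': 3}
  record={'id': 3, 'z': 6}
  record={'id': 3, 'z': 6, 'b': 9}
  record={'id': 3, 'z': 6, 'b': 9}, ans=9

Final answer: 9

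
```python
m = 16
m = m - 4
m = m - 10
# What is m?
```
Trace:
  m=16
  m=12
  m=2

Final answer: 2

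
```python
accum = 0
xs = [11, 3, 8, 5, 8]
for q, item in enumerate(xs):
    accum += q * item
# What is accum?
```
Trace:
  accum=0
  accum=0, q=0, item=11
  accum=3, q=1, item=3
  accum=19, q=2, item=8
  accum=34, q=3, item=5
  accum=66, q=4, item=8

Final answer: 66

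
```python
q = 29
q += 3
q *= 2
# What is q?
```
Trace:
  q=29
  q=32
  q=64

Final answer: 64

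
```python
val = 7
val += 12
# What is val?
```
Trace:
  val=7
  val=19

Final answer: 19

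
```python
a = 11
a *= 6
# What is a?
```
Trace:
  a=11
  a=66

Final answer: 66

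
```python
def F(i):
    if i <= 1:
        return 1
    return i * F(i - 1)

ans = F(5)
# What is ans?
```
Call trace:
F(i=5)
  F(i=4)
    F(i=3)
      F(i=2)
        F(i=1)
        -> return 1
      -> return 2
    -> return 6
  -> return 24
-> return 120

Final answer: 120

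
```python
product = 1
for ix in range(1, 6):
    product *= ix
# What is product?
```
Trace:
  product=1
  product=1, ix=1
  product=2, ix=2
  product=6, ix=3
  product=24, ix=4
  product=120, ix=5

Final answer: 120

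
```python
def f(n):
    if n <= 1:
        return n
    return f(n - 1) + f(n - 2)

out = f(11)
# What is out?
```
Call trace (a repeated sub-call is expanded the first time; later identical calls just restate its return value):
f(n=11)
  f(n=10)
    f(n=9)
      f(n=8)
        f(n=7)
          f(n=6)
            f(n=5)
              f(n=4)
                f(n=3)
                  f(n=2)
                    f(n=1)
                    -> return 1
                    f(n=0)
                    -> return 0
                  -> return 1
                  f(n=1)
                  -> return 1
                -> return 2
                f(n=2) -> return 1  (same call as traced above)
              -> return 3
              f(n=3) -> return 2  (same call as traced above)
            -> return 5
            f(n=4) -> return 3  (same call as traced above)
          -> return 8
          f(n=5) -> return 5  (same call as traced above)
        -> return 13
        f(n=6) -> return 8  (same call as traced above)
      -> return 21
      f(n=7) -> return 13  (same call as traced above)
    -> return 34
    f(n=8) -> return 21  (same call as traced above)
  -> return 55
  f(n=9) -> return 34  (same call as traced above)
-> return 89

Final answer: 89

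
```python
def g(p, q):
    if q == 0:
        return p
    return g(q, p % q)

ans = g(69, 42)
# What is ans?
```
Call trace:
g(p=69, q=42)
  g(p=42, q=27)
    g(p=27, q=15)
      g(p=15, q=12)
        g(p=12, q=3)
          g(p=3, q=0)
          -> return 3
        -> return 3
      -> return 3
    -> return 3
  -> return 3
-> return 3

Final answer: 3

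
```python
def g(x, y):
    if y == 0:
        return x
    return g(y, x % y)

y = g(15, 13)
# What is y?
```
Call trace:
g(x=15, y=13)
  g(x=13, y=2)
    g(x=2, y=1)
      g(x=1, y=0)
      -> return 1
    -> return 1
  -> return 1
-> return 1

Final answer: 1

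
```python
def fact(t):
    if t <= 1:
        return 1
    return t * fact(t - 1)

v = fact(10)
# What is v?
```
Call trace:
fact(t=10)
  fact(t=9)
    fact(t=8)
      fact(t=7)
        fact(t=6)
          fact(t=5)
            fact(t=4)
              fact(t=3)
                fact(t=2)
                  fact(t=1)
                  -> return 1
                -> return 2
              -> return 6
            -> return 24
          -> return 120
        -> return 720
      -> return 5040
    -> return 40320
  -> return 362880
-> return 3628800

Final answer: 3628800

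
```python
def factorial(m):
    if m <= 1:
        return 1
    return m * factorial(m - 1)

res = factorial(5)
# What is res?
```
Call trace:
factorial(m=5)
  factorial(m=4)
    factorial(m=3)
      factorial(m=2)
        factorial(m=1)
        -> return 1
      -> return 2
    -> return 6
  -> return 24
-> return 120

Final answer: 120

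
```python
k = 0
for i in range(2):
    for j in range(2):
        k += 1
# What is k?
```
Trace:
  k=0
  k=1, i=0, j=0
  k=2, i=0, j=1
  k=3, i=1, j=0
  k=4, i=1, j=1

Final answer: 4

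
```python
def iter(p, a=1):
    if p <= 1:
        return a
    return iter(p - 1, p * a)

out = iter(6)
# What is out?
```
Call trace:
iter(p=6, a=1)
  iter(p=5, a=6)
    iter(p=4, a=30)
      iter(p=3, a=120)
        iter(p=2, a=360)
          iter(p=1, a=720)
          -> return 720
        -> return 720
      -> return 720
    -> return 720
  -> return 720
-> return 720

Final answer: 720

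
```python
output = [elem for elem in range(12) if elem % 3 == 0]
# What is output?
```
Trace:
  elem=0
  elem=1
  elem=2
  elem=3
  elem=4
  elem=5
  elem=6
  elem=7
  elem=8
  elem=9
  elem=10
  elem=11
  output=[0, 3, 6, 9]

Final answer: [0, 3, 6, 9]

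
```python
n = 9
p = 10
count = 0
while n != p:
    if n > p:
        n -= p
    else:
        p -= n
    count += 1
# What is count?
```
Trace:
  n=9
  n=9, p=10
  n=9, p=10, count=0
  n=9, p=1, count=1
  n=8, p=1, count=2
  n=7, p=1, count=3
  n=6, p=1, count=4
  n=5, p=1, count=5
  n=4, p=1, count=6
  n=3, p=1, count=7
  n=2, p=1, count=8
  n=1, p=1, count=9

Final answer: 9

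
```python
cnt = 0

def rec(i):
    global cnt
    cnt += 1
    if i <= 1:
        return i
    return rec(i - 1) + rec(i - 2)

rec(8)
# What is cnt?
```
Call trace (a repeated sub-call is expanded the first time; later identical calls just restate its return value):
rec(i=8)
  rec(i=7)
    rec(i=6)
      rec(i=5)
        rec(i=4)
          rec(i=3)
            rec(i=2)
              rec(i=1)
              -> return 1
              rec(i=0)
              -> return 0
            -> return 1
            rec(i=1)
            -> return 1
          -> return 2
          rec(i=2) -> return 1  (same call as traced above)
        -> return 3
        rec(i=3) -> return 2  (same call as traced above)
      -> return 5
      rec(i=4) -> return 3  (same call as traced above)
    -> return 8
    rec(i=5) -> return 5  (same call as traced above)
  -> return 13
  rec(i=6) -> return 8  (same call as traced above)
-> return 21

cnt is incremented once per call, so count the calls in each subtree. Let C(i) = number of calls made by rec(i).
C(0) = C(1) = 1 (base case, no recursion); C(i) = 1 + C(i - 1) + C(i - 2) otherwise.
C(2) = 1 + C(1) + C(0) = 1 + 1 + 1 = 3
C(3) = 1 + C(2) + C(1) = 1 + 3 + 1 = 5
C(4) = 1 + C(3) + C(2) = 1 + 5 + 3 = 9
C(5) = 1 + C(4) + C(3) = 1 + 9 + 5 = 15
C(6) = 1 + C(5) + C(4) = 1 + 15 + 9 = 25
C(7) = 1 + C(6) + C(5) = 1 + 25 + 15 = 41
C(8) = 1 + C(7) + C(6) = 1 + 41 + 25 = 67
cnt = C(8) = 67

Final answer: 67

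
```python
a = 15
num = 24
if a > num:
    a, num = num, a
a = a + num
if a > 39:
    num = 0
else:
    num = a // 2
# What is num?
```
Trace:
  a=15
  a=15, num=24
  a=15, num=24
  a=39, num=24
  a=39, num=19

Final answer: 19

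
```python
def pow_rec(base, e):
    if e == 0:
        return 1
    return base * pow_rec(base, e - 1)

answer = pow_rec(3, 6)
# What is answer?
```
Call trace:
pow_rec(base=3, e=6)
  pow_rec(base=3, e=5)
    pow_rec(base=3, e=4)
      pow_rec(base=3, e=3)
        pow_rec(base=3, e=2)
          pow_rec(base=3, e=1)
            pow_rec(base=3, e=0)
            -> return 1
          -> return 3
        -> return 9
      -> return 27
    -> return 81
  -> return 243
-> return 729

Final answer: 729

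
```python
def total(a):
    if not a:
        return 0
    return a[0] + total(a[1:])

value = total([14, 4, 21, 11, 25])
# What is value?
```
Call trace:
total(a=[14, 4, 21, 11, 25])
  total(a=[4, 21, 11, 25])
    total(a=[21, 11, 25])
      total(a=[11, 25])
        total(a=[25])
          total(a=[])
          -> return 0
        -> return 25
      -> return 36
    -> return 57
  -> return 61
-> return 75

Final answer: 75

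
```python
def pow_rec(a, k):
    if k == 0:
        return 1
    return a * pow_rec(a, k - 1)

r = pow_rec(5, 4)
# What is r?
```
Call trace:
pow_rec(a=5, k=4)
  pow_rec(a=5, k=3)
    pow_rec(a=5, k=2)
      pow_rec(a=5, k=1)
        pow_rec(a=5, k=0)
        -> return 1
      -> return 5
    -> return 25
  -> return 125
-> return 625

Final answer: 625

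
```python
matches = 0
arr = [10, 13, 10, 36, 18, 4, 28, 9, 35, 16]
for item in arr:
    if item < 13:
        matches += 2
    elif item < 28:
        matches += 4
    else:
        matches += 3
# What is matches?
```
Trace:
  matches=0
  matches=2, item=10
  matches=6, item=13
  matches=8, item=10
  matches=11, item=36
  matches=15, item=18
  matches=17, item=4
  matches=20, item=28
  matches=22, item=9
  matches=25, item=35
  matches=29, item=16

Final answer: 29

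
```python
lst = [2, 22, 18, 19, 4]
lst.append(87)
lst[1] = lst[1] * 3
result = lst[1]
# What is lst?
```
Trace:
  lst=[2, 22, 18, 19, 4]
  lst=[2, 22, 18, 19, 4, 87]
  lst=[2, 66, 18, 19, 4, 87]
  lst=[2, 66, 18, 19, 4, 87], result=66

Final answer: [2, 66, 18, 19, 4, 87]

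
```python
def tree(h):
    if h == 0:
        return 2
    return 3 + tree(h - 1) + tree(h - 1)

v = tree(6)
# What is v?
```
Call trace (a repeated sub-call is expanded the first time; later identical calls just restate its return value):
tree(h=6)
  tree(h=5)
    tree(h=4)
      tree(h=3)
        tree(h=2)
          tree(h=1)
            tree(h=0)
            -> return 2
            tree(h=0)
            -> return 2
          -> return 7
          tree(h=1) -> return 7  (same call as traced above)
        -> return 17
        tree(h=2) -> return 17  (same call as traced above)
      -> return 37
      tree(h=3) -> return 37  (same call as traced above)
    -> return 77
    tree(h=4) -> return 77  (same call as traced above)
  -> return 157
  tree(h=5) -> return 157  (same call as traced above)
-> return 317

Final answer: 317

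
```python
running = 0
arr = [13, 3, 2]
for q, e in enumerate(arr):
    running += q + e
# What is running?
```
Trace:
  running=0
  running=13, q=0, e=13
  running=17, q=1, e=3
  running=21, q=2, e=2

Final answer: 21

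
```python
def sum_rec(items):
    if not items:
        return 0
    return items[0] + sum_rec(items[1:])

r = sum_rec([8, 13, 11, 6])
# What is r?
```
Call trace:
sum_rec(items=[8, 13, 11, 6])
  sum_rec(items=[13, 11, 6])
    sum_rec(items=[11, 6])
      sum_rec(items=[6])
        sum_rec(items=[])
        -> return 0
      -> return 6
    -> return 17
  -> return 30
-> return 38

Final answer: 38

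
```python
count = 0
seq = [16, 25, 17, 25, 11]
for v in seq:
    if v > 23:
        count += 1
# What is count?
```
Trace:
  count=0
  count=0, v=16
  count=1, v=25
  count=1, v=17
  count=2, v=25
  count=2, v=11

Final answer: 2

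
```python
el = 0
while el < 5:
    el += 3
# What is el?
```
Trace:
  el=0
  el=3
  el=6

Final answer: 6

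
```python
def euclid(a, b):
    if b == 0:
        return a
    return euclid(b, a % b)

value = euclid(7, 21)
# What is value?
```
Call trace:
euclid(a=7, b=21)
  euclid(a=21, b=7)
    euclid(a=7, b=0)
    -> return 7
  -> return 7
-> return 7

Final answer: 7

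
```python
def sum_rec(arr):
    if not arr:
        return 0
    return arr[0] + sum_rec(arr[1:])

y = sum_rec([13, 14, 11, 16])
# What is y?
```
Call trace:
sum_rec(arr=[13, 14, 11, 16])
  sum_rec(arr=[14, 11, 16])
    sum_rec(arr=[11, 16])
      sum_rec(arr=[16])
        sum_rec(arr=[])
        -> return 0
      -> return 16
    -> return 27
  -> return 41
-> return 54

Final answer: 54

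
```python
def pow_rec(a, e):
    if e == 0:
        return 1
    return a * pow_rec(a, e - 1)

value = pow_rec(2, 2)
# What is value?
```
Call trace:
pow_rec(a=2, e=2)
  pow_rec(a=2, e=1)
    pow_rec(a=2, e=0)
    -> return 1
  -> return 2
-> return 4

Final answer: 4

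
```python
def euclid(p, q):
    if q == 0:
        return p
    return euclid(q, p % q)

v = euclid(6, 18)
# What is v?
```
Call trace:
euclid(p=6, q=18)
  euclid(p=18, q=6)
    euclid(p=6, q=0)
    -> return 6
  -> return 6
-> return 6

Final answer: 6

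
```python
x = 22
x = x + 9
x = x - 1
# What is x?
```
Trace:
  x=22
  x=31
  x=30

Final answer: 30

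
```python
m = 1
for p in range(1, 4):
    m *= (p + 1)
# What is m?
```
Trace:
  m=1
  m=2, p=1
  m=6, p=2
  m=24, p=3

Final answer: 24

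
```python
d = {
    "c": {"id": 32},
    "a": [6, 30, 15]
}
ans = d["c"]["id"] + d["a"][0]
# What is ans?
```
Trace:
  d={'c': {'id': 32}, 'a': [6, 30, 15]}
  d={'c': {'id': 32}, 'a': [6, 30, 15]}, ans=38

Final answer: 38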